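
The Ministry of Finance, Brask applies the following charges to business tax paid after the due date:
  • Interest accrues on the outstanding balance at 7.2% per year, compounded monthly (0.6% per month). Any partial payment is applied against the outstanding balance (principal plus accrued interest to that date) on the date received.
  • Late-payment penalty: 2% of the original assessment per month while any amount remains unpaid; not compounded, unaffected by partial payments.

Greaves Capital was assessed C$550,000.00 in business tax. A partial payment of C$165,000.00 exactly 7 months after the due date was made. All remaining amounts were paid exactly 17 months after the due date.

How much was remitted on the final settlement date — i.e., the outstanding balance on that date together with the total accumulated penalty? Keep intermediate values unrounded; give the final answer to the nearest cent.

Balance at month 7: C$550,000.0000 × (1 + 0.006)^7 = C$573,519.9830…
After C$165,000.00 payment: C$573,519.9830… − C$165,000.00 = C$408,519.9830…
Balance at month 17: C$408,519.9830… × (1 + 0.006)^10 = C$433,703.6852…
Penalty: 17 × 2% × C$550,000.00 = C$187,000.00
Final settlement = outstanding balance + penalty = C$433,703.6852… + C$187,000.00 = C$620,703.69

C$620,703.69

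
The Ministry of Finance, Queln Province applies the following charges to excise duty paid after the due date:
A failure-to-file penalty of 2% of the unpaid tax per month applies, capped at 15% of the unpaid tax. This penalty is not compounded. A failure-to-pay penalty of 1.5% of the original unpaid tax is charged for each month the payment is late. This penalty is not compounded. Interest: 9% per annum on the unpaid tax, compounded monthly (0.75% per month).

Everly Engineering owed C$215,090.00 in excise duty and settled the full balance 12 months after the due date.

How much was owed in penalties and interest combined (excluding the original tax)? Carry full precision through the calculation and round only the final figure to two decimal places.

Failure-to-file: 12 × 2% × C$215,090.00 = C$51,621.60, capped at 15% × C$215,090.00 = C$32,263.50
Failure-to-pay penalty: 12 × 1.5% × C$215,090.00 = C$38,716.20
Interest: C$215,090.00 × ((1 + 0.0075)^12 − 1) = C$215,090.00 × 0.0938069… = C$20,176.9256…
Penalties + interest = C$70,979.7000 + C$20,176.9256… = C$91,156.63

C$91,156.63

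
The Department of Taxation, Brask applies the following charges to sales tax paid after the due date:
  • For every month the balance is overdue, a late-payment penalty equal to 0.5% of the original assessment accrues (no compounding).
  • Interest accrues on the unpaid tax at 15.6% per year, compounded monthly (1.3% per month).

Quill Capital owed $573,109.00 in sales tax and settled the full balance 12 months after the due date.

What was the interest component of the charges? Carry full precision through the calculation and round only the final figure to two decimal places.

$96,082.74

Interest: $573,109.00 × ((1 + 0.013)^12 − 1) = $573,109.00 × 0.1676518… = $96,082.7418…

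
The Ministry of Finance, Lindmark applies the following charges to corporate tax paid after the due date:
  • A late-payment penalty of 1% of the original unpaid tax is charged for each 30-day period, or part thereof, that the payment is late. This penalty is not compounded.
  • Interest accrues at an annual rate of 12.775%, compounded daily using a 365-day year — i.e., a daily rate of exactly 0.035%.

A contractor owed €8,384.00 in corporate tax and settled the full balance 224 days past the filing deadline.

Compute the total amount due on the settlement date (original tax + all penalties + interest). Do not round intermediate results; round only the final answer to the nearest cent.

Penalty periods: ⌈224/30⌉ = 8; penalty = 8 × 1% × €8,384.00 = €670.72
Interest: €8,384.00 × ((1 + 0.00035)^224 − 1) = €8,384.00 × 0.08154036… = €683.6344…
Total = €8,384.00 + €670.7200 + €683.6344… = €9,738.35

€9,738.35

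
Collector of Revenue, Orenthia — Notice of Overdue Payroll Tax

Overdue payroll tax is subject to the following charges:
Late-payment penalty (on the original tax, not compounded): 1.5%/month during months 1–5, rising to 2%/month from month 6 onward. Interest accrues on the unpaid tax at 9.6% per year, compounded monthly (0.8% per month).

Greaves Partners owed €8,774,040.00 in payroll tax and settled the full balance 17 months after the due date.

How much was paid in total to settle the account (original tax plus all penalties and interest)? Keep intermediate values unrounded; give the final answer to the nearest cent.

Penalty, months 1–5: 5 × 1.5% × €8,774,040.00 = €658,053.00
Penalty, months 6–17: 12 × 2% × €8,774,040.00 = €2,105,769.60
Interest: €8,774,040.00 × ((1 + 0.008)^17 − 1) = €8,774,040.00 × 0.1450621… = €1,272,780.7954…
Total = €8,774,040.00 + €2,763,822.6000 + €1,272,780.7954… = €12,810,643.40

€12,810,643.40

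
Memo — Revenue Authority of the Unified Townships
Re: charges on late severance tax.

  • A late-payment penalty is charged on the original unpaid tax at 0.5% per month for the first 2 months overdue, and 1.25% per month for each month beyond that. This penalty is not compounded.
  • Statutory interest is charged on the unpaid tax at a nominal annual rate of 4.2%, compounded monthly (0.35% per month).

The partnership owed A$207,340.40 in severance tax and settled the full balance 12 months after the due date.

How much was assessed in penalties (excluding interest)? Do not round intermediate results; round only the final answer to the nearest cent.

A$27,990.95

Penalty, months 1–2: 2 × 0.5% × A$207,340.40 = A$2,073.40…
Penalty, months 3–12: 10 × 1.25% × A$207,340.40 = A$25,917.55
Total penalty = A$2,073.40… + A$25,917.55 = A$27,990.95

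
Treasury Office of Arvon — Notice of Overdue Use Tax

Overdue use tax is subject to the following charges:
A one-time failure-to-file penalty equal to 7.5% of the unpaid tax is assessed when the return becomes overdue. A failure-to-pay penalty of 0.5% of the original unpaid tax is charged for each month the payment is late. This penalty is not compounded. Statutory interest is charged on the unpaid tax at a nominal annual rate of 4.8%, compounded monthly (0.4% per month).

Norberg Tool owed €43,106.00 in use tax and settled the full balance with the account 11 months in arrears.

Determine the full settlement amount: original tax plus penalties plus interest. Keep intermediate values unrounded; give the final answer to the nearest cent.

€50,644.84

Failure-to-file penalty: 7.5% × €43,106.00 = €3,232.95
Failure-to-pay penalty = 0.5% × €43,106.00 × 11 mo = €2,370.83
Interest: €43,106.00 × ((1 + 0.004)^11 − 1) = €43,106.00 × 0.0448906… = €1,935.0561…
Total = €43,106.00 + €5,603.7800 + €1,935.0561… = €50,644.84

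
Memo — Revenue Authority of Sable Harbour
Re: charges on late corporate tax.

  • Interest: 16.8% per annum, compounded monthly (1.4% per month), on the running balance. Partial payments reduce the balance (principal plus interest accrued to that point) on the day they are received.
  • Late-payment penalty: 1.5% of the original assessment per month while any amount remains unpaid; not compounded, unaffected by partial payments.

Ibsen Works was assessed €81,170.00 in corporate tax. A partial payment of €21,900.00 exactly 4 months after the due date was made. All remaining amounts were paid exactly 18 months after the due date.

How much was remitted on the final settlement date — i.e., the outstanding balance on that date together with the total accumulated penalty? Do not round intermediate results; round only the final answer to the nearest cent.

€99,560.79

Balance at month 4: €81,170.0000 × (1 + 0.014)^4 = €85,811.8700…
After €21,900.00 payment: €85,811.8700… − €21,900.00 = €63,911.8700…
Balance at month 18: €63,911.8700… × (1 + 0.014)^14 = €77,644.8928…
Penalty: 18 × 1.5% × €81,170.00 = €21,915.90
Final settlement = outstanding balance + penalty = €77,644.8928… + €21,915.90 = €99,560.79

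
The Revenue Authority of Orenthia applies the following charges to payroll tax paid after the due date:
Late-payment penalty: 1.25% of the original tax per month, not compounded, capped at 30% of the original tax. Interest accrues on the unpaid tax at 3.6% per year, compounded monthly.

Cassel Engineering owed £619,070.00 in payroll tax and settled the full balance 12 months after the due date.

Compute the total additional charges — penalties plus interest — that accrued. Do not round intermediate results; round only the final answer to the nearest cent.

Penalty: 12 × 1.25% × £619,070.00 = £92,860.50 (below the 30% cap of £185,721.00)
Interest (3.6%/yr ÷ 12 = 0.3%/month): £619,070.00 × ((1 + 0.003)^12 − 1) = £22,657.9498…
Penalties + interest = £92,860.5000 + £22,657.9498… = £115,518.45

£115,518.45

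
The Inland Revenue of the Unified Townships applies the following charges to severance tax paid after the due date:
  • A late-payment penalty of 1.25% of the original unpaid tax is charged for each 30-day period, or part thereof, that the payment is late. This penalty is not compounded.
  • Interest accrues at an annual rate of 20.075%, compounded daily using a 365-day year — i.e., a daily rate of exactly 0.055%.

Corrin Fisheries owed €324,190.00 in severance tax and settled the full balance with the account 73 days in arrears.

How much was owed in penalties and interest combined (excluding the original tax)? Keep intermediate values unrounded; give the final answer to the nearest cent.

Penalty periods: ⌈73/30⌉ = 3; penalty = 3 × 1.25% × €324,190.00 = €12,157.13…
Interest: €324,190.00 × ((1 + 0.00055)^73 − 1) = €324,190.00 × 0.04095542… = €13,277.3370…
Penalties + interest = €12,157.1250 + €13,277.3370… = €25,434.46

€25,434.46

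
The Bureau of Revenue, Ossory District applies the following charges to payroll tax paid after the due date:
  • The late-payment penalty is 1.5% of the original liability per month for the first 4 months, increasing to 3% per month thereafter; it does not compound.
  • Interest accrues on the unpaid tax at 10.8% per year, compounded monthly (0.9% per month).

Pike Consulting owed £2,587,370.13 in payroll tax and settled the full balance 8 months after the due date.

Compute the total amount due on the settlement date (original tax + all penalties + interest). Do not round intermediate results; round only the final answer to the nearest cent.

£3,245,362.38

Penalty, months 1–4: 4 × 1.5% × £2,587,370.13 = £155,242.21…
Penalty, months 5–8: 4 × 3% × £2,587,370.13 = £310,484.42…
Interest: £2,587,370.13 × ((1 + 0.009)^8 − 1) = £2,587,370.13 × 0.0743093… = £192,265.6285…
Total = £2,587,370.13 + £465,726.6234 + £192,265.6285… = £3,245,362.38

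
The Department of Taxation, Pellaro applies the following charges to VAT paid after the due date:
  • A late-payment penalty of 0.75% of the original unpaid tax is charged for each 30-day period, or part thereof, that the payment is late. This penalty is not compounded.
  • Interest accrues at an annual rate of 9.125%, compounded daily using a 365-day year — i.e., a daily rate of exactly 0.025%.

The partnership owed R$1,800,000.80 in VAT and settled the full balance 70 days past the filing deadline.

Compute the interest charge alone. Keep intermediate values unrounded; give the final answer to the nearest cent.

R$31,773.25

Interest: R$1,800,000.80 × ((1 + 0.00025)^70 − 1) = R$1,800,000.80 × 0.01765180… = R$31,773.2477…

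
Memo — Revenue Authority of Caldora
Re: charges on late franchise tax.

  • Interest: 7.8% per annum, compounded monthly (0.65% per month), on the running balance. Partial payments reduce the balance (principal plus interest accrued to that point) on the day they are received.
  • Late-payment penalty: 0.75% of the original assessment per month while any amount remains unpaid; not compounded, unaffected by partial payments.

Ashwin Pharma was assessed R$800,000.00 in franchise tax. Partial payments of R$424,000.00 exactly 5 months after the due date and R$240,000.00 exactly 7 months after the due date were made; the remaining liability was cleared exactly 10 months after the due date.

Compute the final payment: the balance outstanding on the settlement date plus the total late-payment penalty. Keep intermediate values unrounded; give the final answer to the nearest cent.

Balance at month 5: R$800,000.0000 × (1 + 0.0065)^5 = R$826,340.2041…
After R$424,000.00 payment: R$826,340.2041… − R$424,000.00 = R$402,340.2041…
Balance at month 7: R$402,340.2041… × (1 + 0.0065)^2 = R$407,587.6257…
After R$240,000.00 payment: R$407,587.6257… − R$240,000.00 = R$167,587.6257…
Balance at month 10: R$167,587.6257… × (1 + 0.0065)^3 = R$170,876.8721…
Penalty: 10 × 0.75% × R$800,000.00 = R$60,000.00
Final settlement = outstanding balance + penalty = R$170,876.8721… + R$60,000.00 = R$230,876.87

R$230,876.87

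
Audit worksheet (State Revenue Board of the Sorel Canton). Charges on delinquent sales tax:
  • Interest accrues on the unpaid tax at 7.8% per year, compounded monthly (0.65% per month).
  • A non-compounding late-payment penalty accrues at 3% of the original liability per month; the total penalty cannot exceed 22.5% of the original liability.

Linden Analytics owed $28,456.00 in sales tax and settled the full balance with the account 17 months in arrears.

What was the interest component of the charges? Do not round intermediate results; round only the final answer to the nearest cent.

$3,313.33

Interest: $28,456.00 × ((1 + 0.0065)^17 − 1) = $28,456.00 × 0.1164371… = $3,313.3332…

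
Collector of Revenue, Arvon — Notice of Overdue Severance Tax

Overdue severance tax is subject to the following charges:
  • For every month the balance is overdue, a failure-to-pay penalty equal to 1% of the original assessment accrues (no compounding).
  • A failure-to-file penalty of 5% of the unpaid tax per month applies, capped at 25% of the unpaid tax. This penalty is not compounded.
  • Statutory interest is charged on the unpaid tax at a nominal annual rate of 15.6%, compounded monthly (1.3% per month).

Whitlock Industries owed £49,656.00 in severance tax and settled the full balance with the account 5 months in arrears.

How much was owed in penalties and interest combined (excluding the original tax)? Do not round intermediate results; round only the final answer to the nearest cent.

£18,209.46

Failure-to-file: 5 × 5% × £49,656.00 = £12,414.00, capped at 25% × £49,656.00 = £12,414.00
Failure-to-pay penalty: 5 × 1% × £49,656.00 = £2,482.80
Interest: £49,656.00 × ((1 + 0.013)^5 − 1) = £49,656.00 × 0.0667121… = £3,312.6567…
Penalties + interest = £14,896.8000 + £3,312.6567… = £18,209.46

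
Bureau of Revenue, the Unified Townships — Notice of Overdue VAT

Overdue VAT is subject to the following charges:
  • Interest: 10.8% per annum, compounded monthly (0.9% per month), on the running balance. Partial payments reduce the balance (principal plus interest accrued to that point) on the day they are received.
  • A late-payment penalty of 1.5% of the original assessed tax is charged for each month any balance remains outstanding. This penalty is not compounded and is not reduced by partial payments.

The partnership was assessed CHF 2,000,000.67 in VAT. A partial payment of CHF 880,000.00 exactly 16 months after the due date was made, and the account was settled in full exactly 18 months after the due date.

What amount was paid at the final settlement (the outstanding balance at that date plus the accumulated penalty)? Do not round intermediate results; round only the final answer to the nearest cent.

CHF 1,994,106.60

Balance at month 16: CHF 2,000,000.6700 × (1 + 0.009)^16 = CHF 2,308,281.6598…
After CHF 880,000.00 payment: CHF 2,308,281.6598… − CHF 880,000.00 = CHF 1,428,281.6598…
Balance at month 18: CHF 1,428,281.6598… × (1 + 0.009)^2 = CHF 1,454,106.4205…
Penalty: 18 × 1.5% × CHF 2,000,000.67 = CHF 540,000.18…
Final settlement = outstanding balance + penalty = CHF 1,454,106.4205… + CHF 540,000.18… = CHF 1,994,106.60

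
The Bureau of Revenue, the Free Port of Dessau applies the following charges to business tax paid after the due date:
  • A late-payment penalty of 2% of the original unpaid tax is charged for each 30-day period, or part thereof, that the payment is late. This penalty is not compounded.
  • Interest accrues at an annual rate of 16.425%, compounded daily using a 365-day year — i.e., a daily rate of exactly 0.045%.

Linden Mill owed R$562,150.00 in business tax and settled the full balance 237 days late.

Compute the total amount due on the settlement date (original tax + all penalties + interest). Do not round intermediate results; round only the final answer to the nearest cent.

Penalty periods: ⌈237/30⌉ = 8; penalty = 8 × 2% × R$562,150.00 = R$89,944.00
Interest: R$562,150.00 × ((1 + 0.00045)^237 − 1) = R$562,150.00 × 0.11251811… = R$63,252.0539…
Total = R$562,150.00 + R$89,944.0000 + R$63,252.0539… = R$715,346.05

R$715,346.05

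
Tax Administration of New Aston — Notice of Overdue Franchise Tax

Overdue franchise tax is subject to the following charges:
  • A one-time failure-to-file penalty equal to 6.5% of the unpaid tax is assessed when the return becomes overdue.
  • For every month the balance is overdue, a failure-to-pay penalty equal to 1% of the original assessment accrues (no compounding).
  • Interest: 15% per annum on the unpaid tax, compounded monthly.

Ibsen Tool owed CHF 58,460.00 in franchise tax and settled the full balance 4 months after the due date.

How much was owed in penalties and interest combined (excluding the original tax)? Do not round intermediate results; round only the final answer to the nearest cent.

Failure-to-file penalty: 6.5% × CHF 58,460.00 = CHF 3,799.90
Failure-to-pay penalty = 1% × CHF 58,460.00 × 4 mo = CHF 2,338.40
Interest (15%/yr ÷ 12 = 1.25%/month): CHF 58,460.00 × ((1 + 0.0125)^4 − 1) = CHF 2,978.2644…
Penalties + interest = CHF 6,138.3000 + CHF 2,978.2644… = CHF 9,116.56

CHF 9,116.56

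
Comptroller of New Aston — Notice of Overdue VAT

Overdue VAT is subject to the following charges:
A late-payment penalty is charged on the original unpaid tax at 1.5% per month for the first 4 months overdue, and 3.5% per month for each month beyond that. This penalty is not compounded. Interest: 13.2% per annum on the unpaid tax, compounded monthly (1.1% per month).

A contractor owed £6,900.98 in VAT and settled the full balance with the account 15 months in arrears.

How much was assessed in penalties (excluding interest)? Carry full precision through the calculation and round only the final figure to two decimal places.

£3,070.94

Penalty, months 1–4: 4 × 1.5% × £6,900.98 = £414.06…
Penalty, months 5–15: 11 × 3.5% × £6,900.98 = £2,656.88…
Total penalty = £414.06… + £2,656.88… = £3,070.94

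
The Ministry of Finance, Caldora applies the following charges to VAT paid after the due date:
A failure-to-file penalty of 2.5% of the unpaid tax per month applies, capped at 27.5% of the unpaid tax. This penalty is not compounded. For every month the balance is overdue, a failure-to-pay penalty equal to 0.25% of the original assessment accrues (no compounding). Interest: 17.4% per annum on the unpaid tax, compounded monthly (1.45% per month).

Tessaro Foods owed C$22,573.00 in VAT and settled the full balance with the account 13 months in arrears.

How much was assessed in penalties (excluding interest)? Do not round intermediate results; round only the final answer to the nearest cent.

Failure-to-file: 13 × 2.5% × C$22,573.00 = C$7,336.23…, capped at 27.5% × C$22,573.00 = C$6,207.58…
Failure-to-pay penalty: 13 × 0.25% × C$22,573.00 = C$733.62…
Total penalty = C$6,207.58… + C$733.62… = C$6,941.20

C$6,941.20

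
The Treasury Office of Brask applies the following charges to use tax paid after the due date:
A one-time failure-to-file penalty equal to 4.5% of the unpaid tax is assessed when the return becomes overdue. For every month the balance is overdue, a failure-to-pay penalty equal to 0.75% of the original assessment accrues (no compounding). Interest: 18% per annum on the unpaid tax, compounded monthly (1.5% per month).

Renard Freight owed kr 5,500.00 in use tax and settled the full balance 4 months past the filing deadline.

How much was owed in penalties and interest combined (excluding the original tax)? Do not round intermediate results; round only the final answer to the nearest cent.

Failure-to-file penalty: 4.5% × kr 5,500.00 = kr 247.50
Failure-to-pay penalty: 4 × 0.75% × kr 5,500.00 = kr 165.00
Interest: kr 5,500.00 × ((1 + 0.015)^4 − 1) = kr 5,500.00 × 0.0613636… = kr 337.4995…
Penalties + interest = kr 412.5000 + kr 337.4995… = kr 750.00

kr 750.00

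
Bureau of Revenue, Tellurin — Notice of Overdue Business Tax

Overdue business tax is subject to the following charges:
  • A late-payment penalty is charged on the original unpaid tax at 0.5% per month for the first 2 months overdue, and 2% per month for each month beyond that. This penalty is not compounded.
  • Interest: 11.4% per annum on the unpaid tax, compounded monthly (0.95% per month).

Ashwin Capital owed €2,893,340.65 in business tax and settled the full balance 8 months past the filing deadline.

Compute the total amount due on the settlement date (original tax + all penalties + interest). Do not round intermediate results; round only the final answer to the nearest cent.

Penalty, months 1–2: 2 × 0.5% × €2,893,340.65 = €28,933.41…
Penalty, months 3–8: 6 × 2% × €2,893,340.65 = €347,200.88…
Interest: €2,893,340.65 × ((1 + 0.0095)^8 − 1) = €2,893,340.65 × 0.0785756… = €227,345.9414…
Total = €2,893,340.65 + €376,134.2845 + €227,345.9414… = €3,496,820.88

€3,496,820.88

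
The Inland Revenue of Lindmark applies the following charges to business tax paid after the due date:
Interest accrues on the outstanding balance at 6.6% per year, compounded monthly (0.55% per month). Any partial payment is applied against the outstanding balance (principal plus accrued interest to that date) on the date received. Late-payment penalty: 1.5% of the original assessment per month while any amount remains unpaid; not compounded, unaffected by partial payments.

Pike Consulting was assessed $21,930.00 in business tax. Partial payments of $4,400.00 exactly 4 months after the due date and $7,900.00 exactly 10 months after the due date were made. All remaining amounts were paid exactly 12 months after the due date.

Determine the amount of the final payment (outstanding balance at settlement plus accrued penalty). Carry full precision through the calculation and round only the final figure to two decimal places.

$14,784.87

Balance at month 4: $21,930.0000 × (1 + 0.0055)^4 = $22,416.4549…
After $4,400.00 payment: $22,416.4549… − $4,400.00 = $18,016.4549…
Balance at month 10: $18,016.4549… × (1 + 0.0055)^6 = $18,619.2331…
After $7,900.00 payment: $18,619.2331… − $7,900.00 = $10,719.2331…
Balance at month 12: $10,719.2331… × (1 + 0.0055)^2 = $10,837.4689…
Penalty: 12 × 1.5% × $21,930.00 = $3,947.40
Final settlement = outstanding balance + penalty = $10,837.4689… + $3,947.40 = $14,784.87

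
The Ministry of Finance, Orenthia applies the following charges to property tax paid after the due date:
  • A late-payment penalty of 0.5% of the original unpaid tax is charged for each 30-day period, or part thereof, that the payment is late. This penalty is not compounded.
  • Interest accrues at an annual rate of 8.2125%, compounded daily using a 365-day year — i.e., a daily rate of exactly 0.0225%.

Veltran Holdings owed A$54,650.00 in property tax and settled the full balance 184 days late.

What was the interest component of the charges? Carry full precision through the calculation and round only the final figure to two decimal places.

A$2,309.73

Interest: A$54,650.00 × ((1 + 0.000225)^184 − 1) = A$54,650.00 × 0.04226408… = A$2,309.7318…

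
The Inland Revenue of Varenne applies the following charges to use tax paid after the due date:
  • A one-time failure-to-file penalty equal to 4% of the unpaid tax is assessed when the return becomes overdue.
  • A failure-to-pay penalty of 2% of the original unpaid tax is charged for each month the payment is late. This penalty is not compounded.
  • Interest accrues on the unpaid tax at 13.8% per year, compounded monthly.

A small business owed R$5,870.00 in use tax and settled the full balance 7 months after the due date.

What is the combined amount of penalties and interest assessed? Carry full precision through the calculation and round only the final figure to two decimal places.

Failure-to-file penalty: 4% × R$5,870.00 = R$234.80
Failure-to-pay penalty: 7 × 2% × R$5,870.00 = R$821.80
Interest (13.8%/yr ÷ 12 = 1.15%/month): R$5,870.00 × ((1 + 0.0115)^7 − 1) = R$489.1535…
Penalties + interest = R$1,056.6000 + R$489.1535… = R$1,545.75

R$1,545.75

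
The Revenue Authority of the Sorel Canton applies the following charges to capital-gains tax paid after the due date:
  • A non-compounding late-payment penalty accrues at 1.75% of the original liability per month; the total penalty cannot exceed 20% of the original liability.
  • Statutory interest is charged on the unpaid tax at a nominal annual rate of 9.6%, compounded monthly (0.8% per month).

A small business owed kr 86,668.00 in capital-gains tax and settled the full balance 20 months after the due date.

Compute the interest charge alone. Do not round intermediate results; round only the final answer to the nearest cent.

Interest: kr 86,668.00 × ((1 + 0.008)^20 − 1) = kr 86,668.00 × 0.1727640… = kr 14,973.1141…

kr 14,973.11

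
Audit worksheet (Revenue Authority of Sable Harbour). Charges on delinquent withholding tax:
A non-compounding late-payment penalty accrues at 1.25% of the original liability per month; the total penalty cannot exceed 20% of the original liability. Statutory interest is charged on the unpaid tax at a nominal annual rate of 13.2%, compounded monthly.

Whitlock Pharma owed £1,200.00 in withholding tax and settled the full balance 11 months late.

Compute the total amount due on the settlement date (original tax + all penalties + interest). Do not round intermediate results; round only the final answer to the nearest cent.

Penalty: 11 × 1.25% × £1,200.00 = £165.00 (below the 20% cap of £240.00)
Interest (13.2%/yr ÷ 12 = 1.1%/month): £1,200.00 × ((1 + 0.011)^11 − 1) = £153.4554…
Total = £1,200.00 + £165.0000 + £153.4554… = £1,518.46

£1,518.46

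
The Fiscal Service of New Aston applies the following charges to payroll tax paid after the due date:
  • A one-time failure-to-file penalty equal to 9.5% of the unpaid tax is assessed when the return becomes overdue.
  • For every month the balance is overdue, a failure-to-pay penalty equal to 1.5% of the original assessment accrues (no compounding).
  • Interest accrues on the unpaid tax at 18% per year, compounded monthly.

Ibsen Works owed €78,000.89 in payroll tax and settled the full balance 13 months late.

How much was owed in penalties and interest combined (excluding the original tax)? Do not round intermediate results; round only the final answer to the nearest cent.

Failure-to-file penalty: 9.5% × €78,000.89 = €7,410.08…
Failure-to-pay penalty = 1.5% × €78,000.89 × 13 mo = €15,210.17…
Interest (18%/yr ÷ 12 = 1.5%/month): €78,000.89 × ((1 + 0.015)^13 − 1) = €16,657.2807…
Penalties + interest = €22,620.2581 + €16,657.2807… = €39,277.54

€39,277.54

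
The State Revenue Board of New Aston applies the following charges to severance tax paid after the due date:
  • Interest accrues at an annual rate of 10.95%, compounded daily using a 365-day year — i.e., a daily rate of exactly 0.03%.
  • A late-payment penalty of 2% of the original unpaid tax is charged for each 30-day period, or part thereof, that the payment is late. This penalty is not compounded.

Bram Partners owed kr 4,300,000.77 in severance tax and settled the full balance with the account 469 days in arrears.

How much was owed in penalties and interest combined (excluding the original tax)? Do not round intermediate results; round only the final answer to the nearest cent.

Penalty periods: ⌈469/30⌉ = 16; penalty = 16 × 2% × kr 4,300,000.77 = kr 1,376,000.25…
Interest: kr 4,300,000.77 × ((1 + 0.0003)^469 − 1) = kr 4,300,000.77 × 0.15105498… = kr 649,536.5474…
Penalties + interest = kr 1,376,000.2464 + kr 649,536.5474… = kr 2,025,536.79

kr 2,025,536.79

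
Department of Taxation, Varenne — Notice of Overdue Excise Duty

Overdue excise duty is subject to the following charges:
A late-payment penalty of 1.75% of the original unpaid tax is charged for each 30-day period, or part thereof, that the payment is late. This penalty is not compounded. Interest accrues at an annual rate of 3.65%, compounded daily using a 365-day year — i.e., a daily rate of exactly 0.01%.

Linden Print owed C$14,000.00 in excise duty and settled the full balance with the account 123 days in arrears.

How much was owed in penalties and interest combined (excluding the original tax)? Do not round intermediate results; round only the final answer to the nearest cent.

C$1,398.25

Penalty periods: ⌈123/30⌉ = 5; penalty = 5 × 1.75% × C$14,000.00 = C$1,225.00
Interest: C$14,000.00 × ((1 + 0.0001)^123 − 1) = C$14,000.00 × 0.01237533… = C$173.2547…
Penalties + interest = C$1,225.0000 + C$173.2547… = C$1,398.25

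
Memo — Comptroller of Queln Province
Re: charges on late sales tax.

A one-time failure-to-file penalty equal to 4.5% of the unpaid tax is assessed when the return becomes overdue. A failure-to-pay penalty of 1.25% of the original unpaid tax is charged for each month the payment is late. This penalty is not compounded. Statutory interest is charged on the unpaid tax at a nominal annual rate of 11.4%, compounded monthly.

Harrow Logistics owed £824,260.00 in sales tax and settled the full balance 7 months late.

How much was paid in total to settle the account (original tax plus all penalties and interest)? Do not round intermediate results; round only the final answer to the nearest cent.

£989,874.89

Failure-to-file penalty: 4.5% × £824,260.00 = £37,091.70
Failure-to-pay penalty: 7 × 1.25% × £824,260.00 = £72,122.75
Interest (11.4%/yr ÷ 12 = 0.95%/month): £824,260.00 × ((1 + 0.0095)^7 − 1) = £56,400.4396…
Total = £824,260.00 + £109,214.4500 + £56,400.4396… = £989,874.89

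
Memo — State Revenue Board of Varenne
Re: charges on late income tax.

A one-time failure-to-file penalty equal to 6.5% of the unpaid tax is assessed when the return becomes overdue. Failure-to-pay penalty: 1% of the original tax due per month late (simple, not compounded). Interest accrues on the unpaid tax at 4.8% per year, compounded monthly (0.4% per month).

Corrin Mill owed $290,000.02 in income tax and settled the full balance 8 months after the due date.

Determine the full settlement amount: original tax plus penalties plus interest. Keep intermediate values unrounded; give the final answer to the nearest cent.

$341,460.99

Failure-to-file penalty: 6.5% × $290,000.02 = $18,850.00…
Failure-to-pay penalty: 8 × 1% × $290,000.02 = $23,200.00…
Interest: $290,000.02 × ((1 + 0.004)^8 − 1) = $290,000.02 × 0.0324516… = $9,410.9652…
Total = $290,000.02 + $42,050.0029 + $9,410.9652… = $341,460.99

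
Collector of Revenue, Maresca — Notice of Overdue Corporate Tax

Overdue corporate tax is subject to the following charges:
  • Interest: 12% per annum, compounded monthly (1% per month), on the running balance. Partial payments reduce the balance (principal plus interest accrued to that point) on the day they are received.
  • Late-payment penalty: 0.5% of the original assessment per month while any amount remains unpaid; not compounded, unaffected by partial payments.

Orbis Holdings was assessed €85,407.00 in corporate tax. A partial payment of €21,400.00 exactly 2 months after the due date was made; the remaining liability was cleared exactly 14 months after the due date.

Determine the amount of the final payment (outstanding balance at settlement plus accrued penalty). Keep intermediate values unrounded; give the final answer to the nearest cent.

€80,037.58

Balance at month 2: €85,407.0000 × (1 + 0.01)^2 = €87,123.6807
After €21,400.00 payment: €87,123.6807 − €21,400.00 = €65,723.6807
Balance at month 14: €65,723.6807 × (1 + 0.01)^12 = €74,059.0885…
Penalty: 14 × 0.5% × €85,407.00 = €5,978.49
Final settlement = outstanding balance + penalty = €74,059.0885… + €5,978.49 = €80,037.58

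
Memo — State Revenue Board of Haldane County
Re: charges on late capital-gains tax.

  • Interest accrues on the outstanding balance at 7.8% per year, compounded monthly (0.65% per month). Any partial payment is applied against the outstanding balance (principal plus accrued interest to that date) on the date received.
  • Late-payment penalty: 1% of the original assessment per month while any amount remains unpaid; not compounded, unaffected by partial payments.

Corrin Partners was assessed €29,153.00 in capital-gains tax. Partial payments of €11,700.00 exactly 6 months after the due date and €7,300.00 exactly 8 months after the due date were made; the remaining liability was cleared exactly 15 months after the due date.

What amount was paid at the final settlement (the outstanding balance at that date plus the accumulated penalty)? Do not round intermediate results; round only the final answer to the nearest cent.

Balance at month 6: €29,153.0000 × (1 + 0.0065)^6 = €30,308.6036…
After €11,700.00 payment: €30,308.6036… − €11,700.00 = €18,608.6036…
Balance at month 8: €18,608.6036… × (1 + 0.0065)^2 = €18,851.3017…
After €7,300.00 payment: €18,851.3017… − €7,300.00 = €11,551.3017…
Balance at month 15: €11,551.3017… × (1 + 0.0065)^7 = €12,087.2466…
Penalty: 15 × 1% × €29,153.00 = €4,372.95
Final settlement = outstanding balance + penalty = €12,087.2466… + €4,372.95 = €16,460.20

€16,460.20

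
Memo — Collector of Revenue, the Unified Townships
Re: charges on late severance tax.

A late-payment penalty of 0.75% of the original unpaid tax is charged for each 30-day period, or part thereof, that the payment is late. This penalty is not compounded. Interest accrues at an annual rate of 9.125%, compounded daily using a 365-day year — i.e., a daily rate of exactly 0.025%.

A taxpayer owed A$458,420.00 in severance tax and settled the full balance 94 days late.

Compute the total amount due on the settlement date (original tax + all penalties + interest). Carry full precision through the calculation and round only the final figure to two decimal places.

A$483,071.67

Penalty periods: ⌈94/30⌉ = 4; penalty = 4 × 0.75% × A$458,420.00 = A$13,752.60
Interest: A$458,420.00 × ((1 + 0.00025)^94 − 1) = A$458,420.00 × 0.02377529… = A$10,899.0702…
Total = A$458,420.00 + A$13,752.6000 + A$10,899.0702… = A$483,071.67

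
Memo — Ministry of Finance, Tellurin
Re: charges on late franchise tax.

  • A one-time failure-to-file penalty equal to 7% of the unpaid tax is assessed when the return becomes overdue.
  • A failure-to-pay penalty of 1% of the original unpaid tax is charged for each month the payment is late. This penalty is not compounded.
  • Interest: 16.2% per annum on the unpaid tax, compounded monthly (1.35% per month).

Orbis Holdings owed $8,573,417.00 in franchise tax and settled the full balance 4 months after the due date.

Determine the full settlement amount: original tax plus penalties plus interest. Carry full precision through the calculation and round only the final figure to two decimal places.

Failure-to-file penalty: 7% × $8,573,417.00 = $600,139.19
Failure-to-pay penalty: 4 × 1% × $8,573,417.00 = $342,936.68
Interest: $8,573,417.00 × ((1 + 0.0135)^4 − 1) = $8,573,417.00 × 0.0551034… = $472,424.2095…
Total = $8,573,417.00 + $943,075.8700 + $472,424.2095… = $9,988,917.08

$9,988,917.08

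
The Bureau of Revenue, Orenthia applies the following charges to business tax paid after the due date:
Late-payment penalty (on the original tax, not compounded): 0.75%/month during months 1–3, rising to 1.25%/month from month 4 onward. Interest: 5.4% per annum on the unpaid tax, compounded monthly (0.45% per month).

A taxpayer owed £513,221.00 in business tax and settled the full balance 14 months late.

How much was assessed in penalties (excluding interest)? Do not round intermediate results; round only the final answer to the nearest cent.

Penalty, months 1–3: 3 × 0.75% × £513,221.00 = £11,547.47…
Penalty, months 4–14: 11 × 1.25% × £513,221.00 = £70,567.89…
Total penalty = £11,547.47… + £70,567.89… = £82,115.36

£82,115.36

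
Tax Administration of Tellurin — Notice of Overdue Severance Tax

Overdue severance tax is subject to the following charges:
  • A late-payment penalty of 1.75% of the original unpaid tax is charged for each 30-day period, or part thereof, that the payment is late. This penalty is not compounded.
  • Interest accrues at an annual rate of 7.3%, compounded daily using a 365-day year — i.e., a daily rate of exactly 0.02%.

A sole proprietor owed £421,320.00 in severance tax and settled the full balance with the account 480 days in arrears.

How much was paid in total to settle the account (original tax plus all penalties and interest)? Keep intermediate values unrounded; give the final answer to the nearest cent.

Penalty periods: ⌈480/30⌉ = 16; penalty = 16 × 1.75% × £421,320.00 = £117,969.60
Interest: £421,320.00 × ((1 + 0.0002)^480 − 1) = £421,320.00 × 0.10074850… = £42,447.3572…
Total = £421,320.00 + £117,969.6000 + £42,447.3572… = £581,736.96

£581,736.96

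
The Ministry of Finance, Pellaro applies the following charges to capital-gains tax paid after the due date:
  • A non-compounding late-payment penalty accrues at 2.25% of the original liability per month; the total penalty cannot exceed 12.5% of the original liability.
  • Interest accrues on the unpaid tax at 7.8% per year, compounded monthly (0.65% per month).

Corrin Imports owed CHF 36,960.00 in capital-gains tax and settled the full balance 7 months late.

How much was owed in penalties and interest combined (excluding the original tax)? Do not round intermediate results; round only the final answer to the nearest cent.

CHF 6,334.83

Penalty (uncapped): 7 × 2.25% × CHF 36,960.00 = CHF 5,821.20; cap = 12.5% × CHF 36,960.00 = CHF 4,620.00 → penalty = CHF 4,620.00
Interest: CHF 36,960.00 × ((1 + 0.0065)^7 − 1) = CHF 36,960.00 × 0.0463969… = CHF 1,714.8303…
Penalties + interest = CHF 4,620.0000 + CHF 1,714.8303… = CHF 6,334.83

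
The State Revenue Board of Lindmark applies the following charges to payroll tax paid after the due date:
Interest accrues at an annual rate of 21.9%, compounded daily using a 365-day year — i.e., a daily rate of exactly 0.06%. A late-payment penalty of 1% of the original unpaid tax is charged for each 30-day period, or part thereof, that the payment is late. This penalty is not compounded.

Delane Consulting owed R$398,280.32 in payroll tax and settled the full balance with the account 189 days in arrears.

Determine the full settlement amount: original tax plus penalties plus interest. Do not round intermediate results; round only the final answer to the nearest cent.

Penalty periods: ⌈189/30⌉ = 7; penalty = 7 × 1% × R$398,280.32 = R$27,879.62…
Interest: R$398,280.32 × ((1 + 0.0006)^189 − 1) = R$398,280.32 × 0.12004179… = R$47,810.2810…
Total = R$398,280.32 + R$27,879.6224 + R$47,810.2810… = R$473,970.22

R$473,970.22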